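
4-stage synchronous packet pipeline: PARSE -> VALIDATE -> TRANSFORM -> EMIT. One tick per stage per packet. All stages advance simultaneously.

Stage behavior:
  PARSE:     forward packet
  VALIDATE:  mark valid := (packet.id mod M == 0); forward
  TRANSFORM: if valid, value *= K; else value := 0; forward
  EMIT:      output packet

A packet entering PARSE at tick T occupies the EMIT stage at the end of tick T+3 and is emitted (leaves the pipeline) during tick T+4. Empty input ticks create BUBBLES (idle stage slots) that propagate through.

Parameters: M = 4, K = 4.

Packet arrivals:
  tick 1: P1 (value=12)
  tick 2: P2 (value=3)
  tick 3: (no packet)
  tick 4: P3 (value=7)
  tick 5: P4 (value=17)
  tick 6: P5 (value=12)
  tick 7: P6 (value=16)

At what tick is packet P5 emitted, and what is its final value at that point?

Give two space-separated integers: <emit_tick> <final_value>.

Answer: 10 0

Derivation:
Tick 1: [PARSE:P1(v=12,ok=F), VALIDATE:-, TRANSFORM:-, EMIT:-] out:-; in:P1
Tick 2: [PARSE:P2(v=3,ok=F), VALIDATE:P1(v=12,ok=F), TRANSFORM:-, EMIT:-] out:-; in:P2
Tick 3: [PARSE:-, VALIDATE:P2(v=3,ok=F), TRANSFORM:P1(v=0,ok=F), EMIT:-] out:-; in:-
Tick 4: [PARSE:P3(v=7,ok=F), VALIDATE:-, TRANSFORM:P2(v=0,ok=F), EMIT:P1(v=0,ok=F)] out:-; in:P3
Tick 5: [PARSE:P4(v=17,ok=F), VALIDATE:P3(v=7,ok=F), TRANSFORM:-, EMIT:P2(v=0,ok=F)] out:P1(v=0); in:P4
Tick 6: [PARSE:P5(v=12,ok=F), VALIDATE:P4(v=17,ok=T), TRANSFORM:P3(v=0,ok=F), EMIT:-] out:P2(v=0); in:P5
Tick 7: [PARSE:P6(v=16,ok=F), VALIDATE:P5(v=12,ok=F), TRANSFORM:P4(v=68,ok=T), EMIT:P3(v=0,ok=F)] out:-; in:P6
Tick 8: [PARSE:-, VALIDATE:P6(v=16,ok=F), TRANSFORM:P5(v=0,ok=F), EMIT:P4(v=68,ok=T)] out:P3(v=0); in:-
Tick 9: [PARSE:-, VALIDATE:-, TRANSFORM:P6(v=0,ok=F), EMIT:P5(v=0,ok=F)] out:P4(v=68); in:-
Tick 10: [PARSE:-, VALIDATE:-, TRANSFORM:-, EMIT:P6(v=0,ok=F)] out:P5(v=0); in:-
Tick 11: [PARSE:-, VALIDATE:-, TRANSFORM:-, EMIT:-] out:P6(v=0); in:-
P5: arrives tick 6, valid=False (id=5, id%4=1), emit tick 10, final value 0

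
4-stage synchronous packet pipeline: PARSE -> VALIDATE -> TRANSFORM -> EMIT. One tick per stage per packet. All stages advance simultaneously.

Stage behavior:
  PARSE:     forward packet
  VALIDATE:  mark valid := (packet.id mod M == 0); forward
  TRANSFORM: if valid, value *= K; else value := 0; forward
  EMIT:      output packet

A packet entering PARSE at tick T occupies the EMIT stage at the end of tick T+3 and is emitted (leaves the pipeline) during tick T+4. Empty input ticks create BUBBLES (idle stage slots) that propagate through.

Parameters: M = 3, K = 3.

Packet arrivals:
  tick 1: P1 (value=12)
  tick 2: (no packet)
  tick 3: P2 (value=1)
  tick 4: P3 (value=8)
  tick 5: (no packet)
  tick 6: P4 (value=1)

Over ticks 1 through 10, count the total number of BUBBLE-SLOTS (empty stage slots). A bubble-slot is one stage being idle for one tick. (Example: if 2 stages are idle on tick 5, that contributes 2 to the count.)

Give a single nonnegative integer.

Tick 1: [PARSE:P1(v=12,ok=F), VALIDATE:-, TRANSFORM:-, EMIT:-] out:-; bubbles=3
Tick 2: [PARSE:-, VALIDATE:P1(v=12,ok=F), TRANSFORM:-, EMIT:-] out:-; bubbles=3
Tick 3: [PARSE:P2(v=1,ok=F), VALIDATE:-, TRANSFORM:P1(v=0,ok=F), EMIT:-] out:-; bubbles=2
Tick 4: [PARSE:P3(v=8,ok=F), VALIDATE:P2(v=1,ok=F), TRANSFORM:-, EMIT:P1(v=0,ok=F)] out:-; bubbles=1
Tick 5: [PARSE:-, VALIDATE:P3(v=8,ok=T), TRANSFORM:P2(v=0,ok=F), EMIT:-] out:P1(v=0); bubbles=2
Tick 6: [PARSE:P4(v=1,ok=F), VALIDATE:-, TRANSFORM:P3(v=24,ok=T), EMIT:P2(v=0,ok=F)] out:-; bubbles=1
Tick 7: [PARSE:-, VALIDATE:P4(v=1,ok=F), TRANSFORM:-, EMIT:P3(v=24,ok=T)] out:P2(v=0); bubbles=2
Tick 8: [PARSE:-, VALIDATE:-, TRANSFORM:P4(v=0,ok=F), EMIT:-] out:P3(v=24); bubbles=3
Tick 9: [PARSE:-, VALIDATE:-, TRANSFORM:-, EMIT:P4(v=0,ok=F)] out:-; bubbles=3
Tick 10: [PARSE:-, VALIDATE:-, TRANSFORM:-, EMIT:-] out:P4(v=0); bubbles=4
Total bubble-slots: 24

Answer: 24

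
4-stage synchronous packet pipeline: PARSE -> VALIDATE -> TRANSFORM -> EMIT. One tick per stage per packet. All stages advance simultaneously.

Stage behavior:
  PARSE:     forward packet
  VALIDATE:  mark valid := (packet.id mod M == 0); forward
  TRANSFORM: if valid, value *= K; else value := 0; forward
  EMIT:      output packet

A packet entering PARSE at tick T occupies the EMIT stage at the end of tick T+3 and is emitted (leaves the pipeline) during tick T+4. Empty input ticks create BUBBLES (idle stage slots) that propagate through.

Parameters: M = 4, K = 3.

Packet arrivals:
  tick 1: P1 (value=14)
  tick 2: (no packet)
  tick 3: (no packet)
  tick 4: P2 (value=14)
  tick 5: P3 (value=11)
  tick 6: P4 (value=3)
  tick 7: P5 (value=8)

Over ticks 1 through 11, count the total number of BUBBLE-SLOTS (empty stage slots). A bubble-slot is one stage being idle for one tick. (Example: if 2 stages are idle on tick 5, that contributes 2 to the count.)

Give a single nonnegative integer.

Answer: 24

Derivation:
Tick 1: [PARSE:P1(v=14,ok=F), VALIDATE:-, TRANSFORM:-, EMIT:-] out:-; bubbles=3
Tick 2: [PARSE:-, VALIDATE:P1(v=14,ok=F), TRANSFORM:-, EMIT:-] out:-; bubbles=3
Tick 3: [PARSE:-, VALIDATE:-, TRANSFORM:P1(v=0,ok=F), EMIT:-] out:-; bubbles=3
Tick 4: [PARSE:P2(v=14,ok=F), VALIDATE:-, TRANSFORM:-, EMIT:P1(v=0,ok=F)] out:-; bubbles=2
Tick 5: [PARSE:P3(v=11,ok=F), VALIDATE:P2(v=14,ok=F), TRANSFORM:-, EMIT:-] out:P1(v=0); bubbles=2
Tick 6: [PARSE:P4(v=3,ok=F), VALIDATE:P3(v=11,ok=F), TRANSFORM:P2(v=0,ok=F), EMIT:-] out:-; bubbles=1
Tick 7: [PARSE:P5(v=8,ok=F), VALIDATE:P4(v=3,ok=T), TRANSFORM:P3(v=0,ok=F), EMIT:P2(v=0,ok=F)] out:-; bubbles=0
Tick 8: [PARSE:-, VALIDATE:P5(v=8,ok=F), TRANSFORM:P4(v=9,ok=T), EMIT:P3(v=0,ok=F)] out:P2(v=0); bubbles=1
Tick 9: [PARSE:-, VALIDATE:-, TRANSFORM:P5(v=0,ok=F), EMIT:P4(v=9,ok=T)] out:P3(v=0); bubbles=2
Tick 10: [PARSE:-, VALIDATE:-, TRANSFORM:-, EMIT:P5(v=0,ok=F)] out:P4(v=9); bubbles=3
Tick 11: [PARSE:-, VALIDATE:-, TRANSFORM:-, EMIT:-] out:P5(v=0); bubbles=4
Total bubble-slots: 24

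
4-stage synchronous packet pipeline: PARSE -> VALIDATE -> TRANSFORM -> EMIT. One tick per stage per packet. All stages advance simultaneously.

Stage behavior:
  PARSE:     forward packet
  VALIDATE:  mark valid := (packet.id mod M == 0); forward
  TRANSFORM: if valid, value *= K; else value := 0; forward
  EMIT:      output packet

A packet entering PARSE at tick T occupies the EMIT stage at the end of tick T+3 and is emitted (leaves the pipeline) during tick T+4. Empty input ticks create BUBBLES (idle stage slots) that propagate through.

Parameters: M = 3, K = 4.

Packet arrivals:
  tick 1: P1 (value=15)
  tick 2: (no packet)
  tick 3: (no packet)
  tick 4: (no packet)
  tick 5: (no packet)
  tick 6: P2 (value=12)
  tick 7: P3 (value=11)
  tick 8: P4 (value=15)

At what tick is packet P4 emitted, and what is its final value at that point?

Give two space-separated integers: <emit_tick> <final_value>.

Tick 1: [PARSE:P1(v=15,ok=F), VALIDATE:-, TRANSFORM:-, EMIT:-] out:-; in:P1
Tick 2: [PARSE:-, VALIDATE:P1(v=15,ok=F), TRANSFORM:-, EMIT:-] out:-; in:-
Tick 3: [PARSE:-, VALIDATE:-, TRANSFORM:P1(v=0,ok=F), EMIT:-] out:-; in:-
Tick 4: [PARSE:-, VALIDATE:-, TRANSFORM:-, EMIT:P1(v=0,ok=F)] out:-; in:-
Tick 5: [PARSE:-, VALIDATE:-, TRANSFORM:-, EMIT:-] out:P1(v=0); in:-
Tick 6: [PARSE:P2(v=12,ok=F), VALIDATE:-, TRANSFORM:-, EMIT:-] out:-; in:P2
Tick 7: [PARSE:P3(v=11,ok=F), VALIDATE:P2(v=12,ok=F), TRANSFORM:-, EMIT:-] out:-; in:P3
Tick 8: [PARSE:P4(v=15,ok=F), VALIDATE:P3(v=11,ok=T), TRANSFORM:P2(v=0,ok=F), EMIT:-] out:-; in:P4
Tick 9: [PARSE:-, VALIDATE:P4(v=15,ok=F), TRANSFORM:P3(v=44,ok=T), EMIT:P2(v=0,ok=F)] out:-; in:-
Tick 10: [PARSE:-, VALIDATE:-, TRANSFORM:P4(v=0,ok=F), EMIT:P3(v=44,ok=T)] out:P2(v=0); in:-
Tick 11: [PARSE:-, VALIDATE:-, TRANSFORM:-, EMIT:P4(v=0,ok=F)] out:P3(v=44); in:-
Tick 12: [PARSE:-, VALIDATE:-, TRANSFORM:-, EMIT:-] out:P4(v=0); in:-
P4: arrives tick 8, valid=False (id=4, id%3=1), emit tick 12, final value 0

Answer: 12 0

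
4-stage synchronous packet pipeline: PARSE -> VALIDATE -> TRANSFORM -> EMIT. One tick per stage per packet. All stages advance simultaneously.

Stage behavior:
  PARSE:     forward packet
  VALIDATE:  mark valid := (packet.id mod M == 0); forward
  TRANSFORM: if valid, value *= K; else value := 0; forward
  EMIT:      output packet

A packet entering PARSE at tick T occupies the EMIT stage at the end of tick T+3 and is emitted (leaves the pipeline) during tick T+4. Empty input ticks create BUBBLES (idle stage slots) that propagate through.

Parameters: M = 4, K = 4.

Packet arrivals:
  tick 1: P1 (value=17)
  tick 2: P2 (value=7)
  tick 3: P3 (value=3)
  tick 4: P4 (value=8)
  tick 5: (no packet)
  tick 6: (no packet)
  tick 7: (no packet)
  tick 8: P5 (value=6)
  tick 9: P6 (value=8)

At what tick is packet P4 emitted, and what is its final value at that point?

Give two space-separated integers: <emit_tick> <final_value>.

Tick 1: [PARSE:P1(v=17,ok=F), VALIDATE:-, TRANSFORM:-, EMIT:-] out:-; in:P1
Tick 2: [PARSE:P2(v=7,ok=F), VALIDATE:P1(v=17,ok=F), TRANSFORM:-, EMIT:-] out:-; in:P2
Tick 3: [PARSE:P3(v=3,ok=F), VALIDATE:P2(v=7,ok=F), TRANSFORM:P1(v=0,ok=F), EMIT:-] out:-; in:P3
Tick 4: [PARSE:P4(v=8,ok=F), VALIDATE:P3(v=3,ok=F), TRANSFORM:P2(v=0,ok=F), EMIT:P1(v=0,ok=F)] out:-; in:P4
Tick 5: [PARSE:-, VALIDATE:P4(v=8,ok=T), TRANSFORM:P3(v=0,ok=F), EMIT:P2(v=0,ok=F)] out:P1(v=0); in:-
Tick 6: [PARSE:-, VALIDATE:-, TRANSFORM:P4(v=32,ok=T), EMIT:P3(v=0,ok=F)] out:P2(v=0); in:-
Tick 7: [PARSE:-, VALIDATE:-, TRANSFORM:-, EMIT:P4(v=32,ok=T)] out:P3(v=0); in:-
Tick 8: [PARSE:P5(v=6,ok=F), VALIDATE:-, TRANSFORM:-, EMIT:-] out:P4(v=32); in:P5
Tick 9: [PARSE:P6(v=8,ok=F), VALIDATE:P5(v=6,ok=F), TRANSFORM:-, EMIT:-] out:-; in:P6
Tick 10: [PARSE:-, VALIDATE:P6(v=8,ok=F), TRANSFORM:P5(v=0,ok=F), EMIT:-] out:-; in:-
Tick 11: [PARSE:-, VALIDATE:-, TRANSFORM:P6(v=0,ok=F), EMIT:P5(v=0,ok=F)] out:-; in:-
Tick 12: [PARSE:-, VALIDATE:-, TRANSFORM:-, EMIT:P6(v=0,ok=F)] out:P5(v=0); in:-
Tick 13: [PARSE:-, VALIDATE:-, TRANSFORM:-, EMIT:-] out:P6(v=0); in:-
P4: arrives tick 4, valid=True (id=4, id%4=0), emit tick 8, final value 32

Answer: 8 32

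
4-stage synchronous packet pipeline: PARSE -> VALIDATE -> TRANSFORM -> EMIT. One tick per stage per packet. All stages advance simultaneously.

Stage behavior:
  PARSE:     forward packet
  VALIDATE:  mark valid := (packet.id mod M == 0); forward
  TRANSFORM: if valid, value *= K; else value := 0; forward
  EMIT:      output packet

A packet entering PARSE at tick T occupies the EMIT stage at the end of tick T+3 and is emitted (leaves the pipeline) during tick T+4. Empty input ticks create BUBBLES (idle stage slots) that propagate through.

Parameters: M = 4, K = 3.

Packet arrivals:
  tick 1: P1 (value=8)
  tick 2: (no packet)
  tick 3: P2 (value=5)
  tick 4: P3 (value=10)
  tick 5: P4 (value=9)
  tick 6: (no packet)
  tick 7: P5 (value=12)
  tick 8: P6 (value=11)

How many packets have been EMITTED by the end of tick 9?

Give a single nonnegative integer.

Answer: 4

Derivation:
Tick 1: [PARSE:P1(v=8,ok=F), VALIDATE:-, TRANSFORM:-, EMIT:-] out:-; in:P1
Tick 2: [PARSE:-, VALIDATE:P1(v=8,ok=F), TRANSFORM:-, EMIT:-] out:-; in:-
Tick 3: [PARSE:P2(v=5,ok=F), VALIDATE:-, TRANSFORM:P1(v=0,ok=F), EMIT:-] out:-; in:P2
Tick 4: [PARSE:P3(v=10,ok=F), VALIDATE:P2(v=5,ok=F), TRANSFORM:-, EMIT:P1(v=0,ok=F)] out:-; in:P3
Tick 5: [PARSE:P4(v=9,ok=F), VALIDATE:P3(v=10,ok=F), TRANSFORM:P2(v=0,ok=F), EMIT:-] out:P1(v=0); in:P4
Tick 6: [PARSE:-, VALIDATE:P4(v=9,ok=T), TRANSFORM:P3(v=0,ok=F), EMIT:P2(v=0,ok=F)] out:-; in:-
Tick 7: [PARSE:P5(v=12,ok=F), VALIDATE:-, TRANSFORM:P4(v=27,ok=T), EMIT:P3(v=0,ok=F)] out:P2(v=0); in:P5
Tick 8: [PARSE:P6(v=11,ok=F), VALIDATE:P5(v=12,ok=F), TRANSFORM:-, EMIT:P4(v=27,ok=T)] out:P3(v=0); in:P6
Tick 9: [PARSE:-, VALIDATE:P6(v=11,ok=F), TRANSFORM:P5(v=0,ok=F), EMIT:-] out:P4(v=27); in:-
Emitted by tick 9: ['P1', 'P2', 'P3', 'P4']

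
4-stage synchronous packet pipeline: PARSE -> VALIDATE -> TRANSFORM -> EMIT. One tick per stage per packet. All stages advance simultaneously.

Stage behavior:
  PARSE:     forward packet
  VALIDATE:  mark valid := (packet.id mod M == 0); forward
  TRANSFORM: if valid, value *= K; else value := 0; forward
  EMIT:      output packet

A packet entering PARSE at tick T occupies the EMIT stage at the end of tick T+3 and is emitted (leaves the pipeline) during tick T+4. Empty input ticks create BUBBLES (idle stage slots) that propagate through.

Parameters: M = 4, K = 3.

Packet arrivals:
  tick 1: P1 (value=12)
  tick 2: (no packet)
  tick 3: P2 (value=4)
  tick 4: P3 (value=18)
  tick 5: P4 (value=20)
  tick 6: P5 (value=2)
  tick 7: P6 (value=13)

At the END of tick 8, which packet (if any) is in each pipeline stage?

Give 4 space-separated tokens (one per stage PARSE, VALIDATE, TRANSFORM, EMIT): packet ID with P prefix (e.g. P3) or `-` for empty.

Answer: - P6 P5 P4

Derivation:
Tick 1: [PARSE:P1(v=12,ok=F), VALIDATE:-, TRANSFORM:-, EMIT:-] out:-; in:P1
Tick 2: [PARSE:-, VALIDATE:P1(v=12,ok=F), TRANSFORM:-, EMIT:-] out:-; in:-
Tick 3: [PARSE:P2(v=4,ok=F), VALIDATE:-, TRANSFORM:P1(v=0,ok=F), EMIT:-] out:-; in:P2
Tick 4: [PARSE:P3(v=18,ok=F), VALIDATE:P2(v=4,ok=F), TRANSFORM:-, EMIT:P1(v=0,ok=F)] out:-; in:P3
Tick 5: [PARSE:P4(v=20,ok=F), VALIDATE:P3(v=18,ok=F), TRANSFORM:P2(v=0,ok=F), EMIT:-] out:P1(v=0); in:P4
Tick 6: [PARSE:P5(v=2,ok=F), VALIDATE:P4(v=20,ok=T), TRANSFORM:P3(v=0,ok=F), EMIT:P2(v=0,ok=F)] out:-; in:P5
Tick 7: [PARSE:P6(v=13,ok=F), VALIDATE:P5(v=2,ok=F), TRANSFORM:P4(v=60,ok=T), EMIT:P3(v=0,ok=F)] out:P2(v=0); in:P6
Tick 8: [PARSE:-, VALIDATE:P6(v=13,ok=F), TRANSFORM:P5(v=0,ok=F), EMIT:P4(v=60,ok=T)] out:P3(v=0); in:-
At end of tick 8: ['-', 'P6', 'P5', 'P4']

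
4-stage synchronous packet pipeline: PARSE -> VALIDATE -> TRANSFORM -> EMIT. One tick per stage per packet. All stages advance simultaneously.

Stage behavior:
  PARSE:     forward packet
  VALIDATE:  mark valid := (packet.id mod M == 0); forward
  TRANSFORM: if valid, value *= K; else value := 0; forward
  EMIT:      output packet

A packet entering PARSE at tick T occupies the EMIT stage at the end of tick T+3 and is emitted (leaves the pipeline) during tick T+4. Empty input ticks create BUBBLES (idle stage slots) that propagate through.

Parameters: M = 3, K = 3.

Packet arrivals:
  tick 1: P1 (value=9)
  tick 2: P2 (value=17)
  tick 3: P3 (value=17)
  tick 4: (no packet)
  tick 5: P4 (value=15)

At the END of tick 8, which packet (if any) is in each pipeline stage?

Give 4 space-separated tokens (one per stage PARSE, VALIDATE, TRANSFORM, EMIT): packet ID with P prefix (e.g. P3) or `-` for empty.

Answer: - - - P4

Derivation:
Tick 1: [PARSE:P1(v=9,ok=F), VALIDATE:-, TRANSFORM:-, EMIT:-] out:-; in:P1
Tick 2: [PARSE:P2(v=17,ok=F), VALIDATE:P1(v=9,ok=F), TRANSFORM:-, EMIT:-] out:-; in:P2
Tick 3: [PARSE:P3(v=17,ok=F), VALIDATE:P2(v=17,ok=F), TRANSFORM:P1(v=0,ok=F), EMIT:-] out:-; in:P3
Tick 4: [PARSE:-, VALIDATE:P3(v=17,ok=T), TRANSFORM:P2(v=0,ok=F), EMIT:P1(v=0,ok=F)] out:-; in:-
Tick 5: [PARSE:P4(v=15,ok=F), VALIDATE:-, TRANSFORM:P3(v=51,ok=T), EMIT:P2(v=0,ok=F)] out:P1(v=0); in:P4
Tick 6: [PARSE:-, VALIDATE:P4(v=15,ok=F), TRANSFORM:-, EMIT:P3(v=51,ok=T)] out:P2(v=0); in:-
Tick 7: [PARSE:-, VALIDATE:-, TRANSFORM:P4(v=0,ok=F), EMIT:-] out:P3(v=51); in:-
Tick 8: [PARSE:-, VALIDATE:-, TRANSFORM:-, EMIT:P4(v=0,ok=F)] out:-; in:-
At end of tick 8: ['-', '-', '-', 'P4']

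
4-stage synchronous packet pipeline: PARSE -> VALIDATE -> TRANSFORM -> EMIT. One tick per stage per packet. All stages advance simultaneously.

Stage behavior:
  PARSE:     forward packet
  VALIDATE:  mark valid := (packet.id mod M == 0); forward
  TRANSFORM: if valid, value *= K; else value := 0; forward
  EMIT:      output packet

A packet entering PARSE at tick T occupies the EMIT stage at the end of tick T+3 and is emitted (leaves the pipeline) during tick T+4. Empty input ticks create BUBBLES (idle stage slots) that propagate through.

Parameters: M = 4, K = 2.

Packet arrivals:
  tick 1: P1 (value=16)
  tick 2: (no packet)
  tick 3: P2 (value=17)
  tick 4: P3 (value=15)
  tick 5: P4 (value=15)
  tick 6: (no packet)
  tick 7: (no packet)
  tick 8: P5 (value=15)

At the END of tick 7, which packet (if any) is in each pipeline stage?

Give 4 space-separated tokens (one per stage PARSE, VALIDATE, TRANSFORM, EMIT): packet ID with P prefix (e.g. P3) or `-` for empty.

Tick 1: [PARSE:P1(v=16,ok=F), VALIDATE:-, TRANSFORM:-, EMIT:-] out:-; in:P1
Tick 2: [PARSE:-, VALIDATE:P1(v=16,ok=F), TRANSFORM:-, EMIT:-] out:-; in:-
Tick 3: [PARSE:P2(v=17,ok=F), VALIDATE:-, TRANSFORM:P1(v=0,ok=F), EMIT:-] out:-; in:P2
Tick 4: [PARSE:P3(v=15,ok=F), VALIDATE:P2(v=17,ok=F), TRANSFORM:-, EMIT:P1(v=0,ok=F)] out:-; in:P3
Tick 5: [PARSE:P4(v=15,ok=F), VALIDATE:P3(v=15,ok=F), TRANSFORM:P2(v=0,ok=F), EMIT:-] out:P1(v=0); in:P4
Tick 6: [PARSE:-, VALIDATE:P4(v=15,ok=T), TRANSFORM:P3(v=0,ok=F), EMIT:P2(v=0,ok=F)] out:-; in:-
Tick 7: [PARSE:-, VALIDATE:-, TRANSFORM:P4(v=30,ok=T), EMIT:P3(v=0,ok=F)] out:P2(v=0); in:-
At end of tick 7: ['-', '-', 'P4', 'P3']

Answer: - - P4 P3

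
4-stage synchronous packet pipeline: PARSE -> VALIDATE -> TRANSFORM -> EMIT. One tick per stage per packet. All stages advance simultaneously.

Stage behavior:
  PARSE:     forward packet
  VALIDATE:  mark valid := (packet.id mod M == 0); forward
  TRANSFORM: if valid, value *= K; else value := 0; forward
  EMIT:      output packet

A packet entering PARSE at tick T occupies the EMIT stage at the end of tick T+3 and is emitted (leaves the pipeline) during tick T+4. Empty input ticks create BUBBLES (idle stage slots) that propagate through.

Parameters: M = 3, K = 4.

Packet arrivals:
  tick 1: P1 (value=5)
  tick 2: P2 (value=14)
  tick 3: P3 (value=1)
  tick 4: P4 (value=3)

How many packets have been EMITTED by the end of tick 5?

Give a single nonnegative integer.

Tick 1: [PARSE:P1(v=5,ok=F), VALIDATE:-, TRANSFORM:-, EMIT:-] out:-; in:P1
Tick 2: [PARSE:P2(v=14,ok=F), VALIDATE:P1(v=5,ok=F), TRANSFORM:-, EMIT:-] out:-; in:P2
Tick 3: [PARSE:P3(v=1,ok=F), VALIDATE:P2(v=14,ok=F), TRANSFORM:P1(v=0,ok=F), EMIT:-] out:-; in:P3
Tick 4: [PARSE:P4(v=3,ok=F), VALIDATE:P3(v=1,ok=T), TRANSFORM:P2(v=0,ok=F), EMIT:P1(v=0,ok=F)] out:-; in:P4
Tick 5: [PARSE:-, VALIDATE:P4(v=3,ok=F), TRANSFORM:P3(v=4,ok=T), EMIT:P2(v=0,ok=F)] out:P1(v=0); in:-
Emitted by tick 5: ['P1']

Answer: 1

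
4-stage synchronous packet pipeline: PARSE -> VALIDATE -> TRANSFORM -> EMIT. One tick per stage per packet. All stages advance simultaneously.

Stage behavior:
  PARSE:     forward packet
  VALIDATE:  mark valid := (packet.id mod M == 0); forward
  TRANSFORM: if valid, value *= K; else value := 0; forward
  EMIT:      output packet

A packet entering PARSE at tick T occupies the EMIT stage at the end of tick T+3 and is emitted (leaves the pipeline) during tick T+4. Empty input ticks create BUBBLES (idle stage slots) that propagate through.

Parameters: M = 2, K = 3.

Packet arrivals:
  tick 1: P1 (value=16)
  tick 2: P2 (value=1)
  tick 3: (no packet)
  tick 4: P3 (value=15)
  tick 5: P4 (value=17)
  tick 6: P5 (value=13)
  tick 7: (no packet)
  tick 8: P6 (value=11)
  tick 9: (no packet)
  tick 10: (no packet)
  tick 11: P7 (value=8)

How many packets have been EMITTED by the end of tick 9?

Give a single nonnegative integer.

Answer: 4

Derivation:
Tick 1: [PARSE:P1(v=16,ok=F), VALIDATE:-, TRANSFORM:-, EMIT:-] out:-; in:P1
Tick 2: [PARSE:P2(v=1,ok=F), VALIDATE:P1(v=16,ok=F), TRANSFORM:-, EMIT:-] out:-; in:P2
Tick 3: [PARSE:-, VALIDATE:P2(v=1,ok=T), TRANSFORM:P1(v=0,ok=F), EMIT:-] out:-; in:-
Tick 4: [PARSE:P3(v=15,ok=F), VALIDATE:-, TRANSFORM:P2(v=3,ok=T), EMIT:P1(v=0,ok=F)] out:-; in:P3
Tick 5: [PARSE:P4(v=17,ok=F), VALIDATE:P3(v=15,ok=F), TRANSFORM:-, EMIT:P2(v=3,ok=T)] out:P1(v=0); in:P4
Tick 6: [PARSE:P5(v=13,ok=F), VALIDATE:P4(v=17,ok=T), TRANSFORM:P3(v=0,ok=F), EMIT:-] out:P2(v=3); in:P5
Tick 7: [PARSE:-, VALIDATE:P5(v=13,ok=F), TRANSFORM:P4(v=51,ok=T), EMIT:P3(v=0,ok=F)] out:-; in:-
Tick 8: [PARSE:P6(v=11,ok=F), VALIDATE:-, TRANSFORM:P5(v=0,ok=F), EMIT:P4(v=51,ok=T)] out:P3(v=0); in:P6
Tick 9: [PARSE:-, VALIDATE:P6(v=11,ok=T), TRANSFORM:-, EMIT:P5(v=0,ok=F)] out:P4(v=51); in:-
Emitted by tick 9: ['P1', 'P2', 'P3', 'P4']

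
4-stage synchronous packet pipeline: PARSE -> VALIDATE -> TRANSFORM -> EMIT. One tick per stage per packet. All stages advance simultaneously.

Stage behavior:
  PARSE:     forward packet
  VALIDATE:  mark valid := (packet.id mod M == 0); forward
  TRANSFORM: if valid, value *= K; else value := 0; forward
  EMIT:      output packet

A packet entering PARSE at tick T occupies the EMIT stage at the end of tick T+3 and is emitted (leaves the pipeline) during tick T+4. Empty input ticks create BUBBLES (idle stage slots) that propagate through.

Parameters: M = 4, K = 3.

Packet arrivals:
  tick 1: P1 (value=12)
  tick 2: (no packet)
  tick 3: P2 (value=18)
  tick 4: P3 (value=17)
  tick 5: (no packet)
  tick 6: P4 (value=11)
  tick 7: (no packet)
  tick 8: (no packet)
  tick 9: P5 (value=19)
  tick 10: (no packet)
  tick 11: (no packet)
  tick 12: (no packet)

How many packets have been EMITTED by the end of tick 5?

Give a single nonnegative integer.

Answer: 1

Derivation:
Tick 1: [PARSE:P1(v=12,ok=F), VALIDATE:-, TRANSFORM:-, EMIT:-] out:-; in:P1
Tick 2: [PARSE:-, VALIDATE:P1(v=12,ok=F), TRANSFORM:-, EMIT:-] out:-; in:-
Tick 3: [PARSE:P2(v=18,ok=F), VALIDATE:-, TRANSFORM:P1(v=0,ok=F), EMIT:-] out:-; in:P2
Tick 4: [PARSE:P3(v=17,ok=F), VALIDATE:P2(v=18,ok=F), TRANSFORM:-, EMIT:P1(v=0,ok=F)] out:-; in:P3
Tick 5: [PARSE:-, VALIDATE:P3(v=17,ok=F), TRANSFORM:P2(v=0,ok=F), EMIT:-] out:P1(v=0); in:-
Emitted by tick 5: ['P1']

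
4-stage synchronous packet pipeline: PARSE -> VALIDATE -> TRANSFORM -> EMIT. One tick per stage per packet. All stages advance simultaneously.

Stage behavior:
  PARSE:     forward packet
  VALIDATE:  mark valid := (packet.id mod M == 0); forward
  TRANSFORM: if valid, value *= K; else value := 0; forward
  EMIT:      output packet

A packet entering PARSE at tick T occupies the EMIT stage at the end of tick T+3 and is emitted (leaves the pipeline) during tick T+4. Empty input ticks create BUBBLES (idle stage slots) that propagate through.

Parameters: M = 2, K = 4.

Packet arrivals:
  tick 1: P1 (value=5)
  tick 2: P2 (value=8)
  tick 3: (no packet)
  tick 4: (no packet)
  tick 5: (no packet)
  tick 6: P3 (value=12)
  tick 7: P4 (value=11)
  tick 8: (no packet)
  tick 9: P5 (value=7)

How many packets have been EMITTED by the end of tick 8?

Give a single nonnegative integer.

Answer: 2

Derivation:
Tick 1: [PARSE:P1(v=5,ok=F), VALIDATE:-, TRANSFORM:-, EMIT:-] out:-; in:P1
Tick 2: [PARSE:P2(v=8,ok=F), VALIDATE:P1(v=5,ok=F), TRANSFORM:-, EMIT:-] out:-; in:P2
Tick 3: [PARSE:-, VALIDATE:P2(v=8,ok=T), TRANSFORM:P1(v=0,ok=F), EMIT:-] out:-; in:-
Tick 4: [PARSE:-, VALIDATE:-, TRANSFORM:P2(v=32,ok=T), EMIT:P1(v=0,ok=F)] out:-; in:-
Tick 5: [PARSE:-, VALIDATE:-, TRANSFORM:-, EMIT:P2(v=32,ok=T)] out:P1(v=0); in:-
Tick 6: [PARSE:P3(v=12,ok=F), VALIDATE:-, TRANSFORM:-, EMIT:-] out:P2(v=32); in:P3
Tick 7: [PARSE:P4(v=11,ok=F), VALIDATE:P3(v=12,ok=F), TRANSFORM:-, EMIT:-] out:-; in:P4
Tick 8: [PARSE:-, VALIDATE:P4(v=11,ok=T), TRANSFORM:P3(v=0,ok=F), EMIT:-] out:-; in:-
Emitted by tick 8: ['P1', 'P2']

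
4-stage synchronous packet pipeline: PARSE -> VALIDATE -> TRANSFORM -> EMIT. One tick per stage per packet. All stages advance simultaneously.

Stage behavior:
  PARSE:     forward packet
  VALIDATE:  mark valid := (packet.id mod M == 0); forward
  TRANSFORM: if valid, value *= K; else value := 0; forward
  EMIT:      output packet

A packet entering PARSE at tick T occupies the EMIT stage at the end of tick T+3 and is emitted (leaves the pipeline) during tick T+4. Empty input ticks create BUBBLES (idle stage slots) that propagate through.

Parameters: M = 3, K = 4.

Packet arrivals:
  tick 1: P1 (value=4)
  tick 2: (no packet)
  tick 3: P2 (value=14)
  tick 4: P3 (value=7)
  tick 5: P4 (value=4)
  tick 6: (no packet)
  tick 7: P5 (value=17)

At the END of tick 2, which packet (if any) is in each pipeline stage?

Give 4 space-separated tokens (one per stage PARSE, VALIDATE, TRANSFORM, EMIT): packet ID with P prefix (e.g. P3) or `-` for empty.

Tick 1: [PARSE:P1(v=4,ok=F), VALIDATE:-, TRANSFORM:-, EMIT:-] out:-; in:P1
Tick 2: [PARSE:-, VALIDATE:P1(v=4,ok=F), TRANSFORM:-, EMIT:-] out:-; in:-
At end of tick 2: ['-', 'P1', '-', '-']

Answer: - P1 - -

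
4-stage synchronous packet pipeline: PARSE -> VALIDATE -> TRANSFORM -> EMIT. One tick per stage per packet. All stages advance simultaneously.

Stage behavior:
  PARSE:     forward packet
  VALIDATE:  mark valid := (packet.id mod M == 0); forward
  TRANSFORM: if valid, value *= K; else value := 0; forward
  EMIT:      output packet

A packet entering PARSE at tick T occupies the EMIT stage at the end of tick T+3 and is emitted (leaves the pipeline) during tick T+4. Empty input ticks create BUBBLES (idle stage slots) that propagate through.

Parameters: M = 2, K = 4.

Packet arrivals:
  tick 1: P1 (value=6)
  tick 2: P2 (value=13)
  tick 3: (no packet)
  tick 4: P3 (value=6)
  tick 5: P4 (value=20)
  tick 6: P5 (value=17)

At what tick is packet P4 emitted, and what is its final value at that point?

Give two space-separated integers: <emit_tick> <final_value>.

Answer: 9 80

Derivation:
Tick 1: [PARSE:P1(v=6,ok=F), VALIDATE:-, TRANSFORM:-, EMIT:-] out:-; in:P1
Tick 2: [PARSE:P2(v=13,ok=F), VALIDATE:P1(v=6,ok=F), TRANSFORM:-, EMIT:-] out:-; in:P2
Tick 3: [PARSE:-, VALIDATE:P2(v=13,ok=T), TRANSFORM:P1(v=0,ok=F), EMIT:-] out:-; in:-
Tick 4: [PARSE:P3(v=6,ok=F), VALIDATE:-, TRANSFORM:P2(v=52,ok=T), EMIT:P1(v=0,ok=F)] out:-; in:P3
Tick 5: [PARSE:P4(v=20,ok=F), VALIDATE:P3(v=6,ok=F), TRANSFORM:-, EMIT:P2(v=52,ok=T)] out:P1(v=0); in:P4
Tick 6: [PARSE:P5(v=17,ok=F), VALIDATE:P4(v=20,ok=T), TRANSFORM:P3(v=0,ok=F), EMIT:-] out:P2(v=52); in:P5
Tick 7: [PARSE:-, VALIDATE:P5(v=17,ok=F), TRANSFORM:P4(v=80,ok=T), EMIT:P3(v=0,ok=F)] out:-; in:-
Tick 8: [PARSE:-, VALIDATE:-, TRANSFORM:P5(v=0,ok=F), EMIT:P4(v=80,ok=T)] out:P3(v=0); in:-
Tick 9: [PARSE:-, VALIDATE:-, TRANSFORM:-, EMIT:P5(v=0,ok=F)] out:P4(v=80); in:-
Tick 10: [PARSE:-, VALIDATE:-, TRANSFORM:-, EMIT:-] out:P5(v=0); in:-
P4: arrives tick 5, valid=True (id=4, id%2=0), emit tick 9, final value 80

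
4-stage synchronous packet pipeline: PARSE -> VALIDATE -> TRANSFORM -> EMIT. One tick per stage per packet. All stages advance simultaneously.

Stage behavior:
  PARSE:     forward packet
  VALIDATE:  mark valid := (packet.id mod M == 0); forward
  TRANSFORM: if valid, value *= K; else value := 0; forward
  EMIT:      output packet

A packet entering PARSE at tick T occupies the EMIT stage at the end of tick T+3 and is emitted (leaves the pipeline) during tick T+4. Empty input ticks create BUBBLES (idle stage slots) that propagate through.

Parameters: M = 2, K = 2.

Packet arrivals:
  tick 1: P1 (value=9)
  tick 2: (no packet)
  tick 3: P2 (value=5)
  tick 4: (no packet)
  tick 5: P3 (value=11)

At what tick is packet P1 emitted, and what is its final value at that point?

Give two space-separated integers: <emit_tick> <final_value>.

Tick 1: [PARSE:P1(v=9,ok=F), VALIDATE:-, TRANSFORM:-, EMIT:-] out:-; in:P1
Tick 2: [PARSE:-, VALIDATE:P1(v=9,ok=F), TRANSFORM:-, EMIT:-] out:-; in:-
Tick 3: [PARSE:P2(v=5,ok=F), VALIDATE:-, TRANSFORM:P1(v=0,ok=F), EMIT:-] out:-; in:P2
Tick 4: [PARSE:-, VALIDATE:P2(v=5,ok=T), TRANSFORM:-, EMIT:P1(v=0,ok=F)] out:-; in:-
Tick 5: [PARSE:P3(v=11,ok=F), VALIDATE:-, TRANSFORM:P2(v=10,ok=T), EMIT:-] out:P1(v=0); in:P3
Tick 6: [PARSE:-, VALIDATE:P3(v=11,ok=F), TRANSFORM:-, EMIT:P2(v=10,ok=T)] out:-; in:-
Tick 7: [PARSE:-, VALIDATE:-, TRANSFORM:P3(v=0,ok=F), EMIT:-] out:P2(v=10); in:-
Tick 8: [PARSE:-, VALIDATE:-, TRANSFORM:-, EMIT:P3(v=0,ok=F)] out:-; in:-
Tick 9: [PARSE:-, VALIDATE:-, TRANSFORM:-, EMIT:-] out:P3(v=0); in:-
P1: arrives tick 1, valid=False (id=1, id%2=1), emit tick 5, final value 0

Answer: 5 0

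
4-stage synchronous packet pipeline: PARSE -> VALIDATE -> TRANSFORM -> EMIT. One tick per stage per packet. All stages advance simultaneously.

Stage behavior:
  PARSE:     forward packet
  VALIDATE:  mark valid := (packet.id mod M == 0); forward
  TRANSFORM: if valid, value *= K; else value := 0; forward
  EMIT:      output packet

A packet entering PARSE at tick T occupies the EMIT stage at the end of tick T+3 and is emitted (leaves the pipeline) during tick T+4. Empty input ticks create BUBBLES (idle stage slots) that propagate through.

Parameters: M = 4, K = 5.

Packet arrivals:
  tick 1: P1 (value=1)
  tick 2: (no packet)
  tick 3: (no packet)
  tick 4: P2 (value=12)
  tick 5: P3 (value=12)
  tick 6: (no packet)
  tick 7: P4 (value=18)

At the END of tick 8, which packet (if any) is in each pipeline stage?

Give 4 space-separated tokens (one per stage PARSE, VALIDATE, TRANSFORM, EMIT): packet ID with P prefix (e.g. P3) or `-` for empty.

Answer: - P4 - P3

Derivation:
Tick 1: [PARSE:P1(v=1,ok=F), VALIDATE:-, TRANSFORM:-, EMIT:-] out:-; in:P1
Tick 2: [PARSE:-, VALIDATE:P1(v=1,ok=F), TRANSFORM:-, EMIT:-] out:-; in:-
Tick 3: [PARSE:-, VALIDATE:-, TRANSFORM:P1(v=0,ok=F), EMIT:-] out:-; in:-
Tick 4: [PARSE:P2(v=12,ok=F), VALIDATE:-, TRANSFORM:-, EMIT:P1(v=0,ok=F)] out:-; in:P2
Tick 5: [PARSE:P3(v=12,ok=F), VALIDATE:P2(v=12,ok=F), TRANSFORM:-, EMIT:-] out:P1(v=0); in:P3
Tick 6: [PARSE:-, VALIDATE:P3(v=12,ok=F), TRANSFORM:P2(v=0,ok=F), EMIT:-] out:-; in:-
Tick 7: [PARSE:P4(v=18,ok=F), VALIDATE:-, TRANSFORM:P3(v=0,ok=F), EMIT:P2(v=0,ok=F)] out:-; in:P4
Tick 8: [PARSE:-, VALIDATE:P4(v=18,ok=T), TRANSFORM:-, EMIT:P3(v=0,ok=F)] out:P2(v=0); in:-
At end of tick 8: ['-', 'P4', '-', 'P3']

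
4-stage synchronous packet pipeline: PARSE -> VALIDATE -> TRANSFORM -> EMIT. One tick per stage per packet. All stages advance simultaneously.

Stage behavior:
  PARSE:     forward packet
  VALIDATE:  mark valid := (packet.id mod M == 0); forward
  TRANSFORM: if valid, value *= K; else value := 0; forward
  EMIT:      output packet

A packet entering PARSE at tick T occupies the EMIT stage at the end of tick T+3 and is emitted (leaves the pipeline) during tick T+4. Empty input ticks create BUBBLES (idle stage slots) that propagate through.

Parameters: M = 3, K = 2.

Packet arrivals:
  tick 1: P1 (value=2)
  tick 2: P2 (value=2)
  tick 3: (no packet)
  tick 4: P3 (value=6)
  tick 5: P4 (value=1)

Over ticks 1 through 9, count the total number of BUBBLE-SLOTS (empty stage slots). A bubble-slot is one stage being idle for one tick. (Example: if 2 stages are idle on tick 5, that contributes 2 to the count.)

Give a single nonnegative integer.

Tick 1: [PARSE:P1(v=2,ok=F), VALIDATE:-, TRANSFORM:-, EMIT:-] out:-; bubbles=3
Tick 2: [PARSE:P2(v=2,ok=F), VALIDATE:P1(v=2,ok=F), TRANSFORM:-, EMIT:-] out:-; bubbles=2
Tick 3: [PARSE:-, VALIDATE:P2(v=2,ok=F), TRANSFORM:P1(v=0,ok=F), EMIT:-] out:-; bubbles=2
Tick 4: [PARSE:P3(v=6,ok=F), VALIDATE:-, TRANSFORM:P2(v=0,ok=F), EMIT:P1(v=0,ok=F)] out:-; bubbles=1
Tick 5: [PARSE:P4(v=1,ok=F), VALIDATE:P3(v=6,ok=T), TRANSFORM:-, EMIT:P2(v=0,ok=F)] out:P1(v=0); bubbles=1
Tick 6: [PARSE:-, VALIDATE:P4(v=1,ok=F), TRANSFORM:P3(v=12,ok=T), EMIT:-] out:P2(v=0); bubbles=2
Tick 7: [PARSE:-, VALIDATE:-, TRANSFORM:P4(v=0,ok=F), EMIT:P3(v=12,ok=T)] out:-; bubbles=2
Tick 8: [PARSE:-, VALIDATE:-, TRANSFORM:-, EMIT:P4(v=0,ok=F)] out:P3(v=12); bubbles=3
Tick 9: [PARSE:-, VALIDATE:-, TRANSFORM:-, EMIT:-] out:P4(v=0); bubbles=4
Total bubble-slots: 20

Answer: 20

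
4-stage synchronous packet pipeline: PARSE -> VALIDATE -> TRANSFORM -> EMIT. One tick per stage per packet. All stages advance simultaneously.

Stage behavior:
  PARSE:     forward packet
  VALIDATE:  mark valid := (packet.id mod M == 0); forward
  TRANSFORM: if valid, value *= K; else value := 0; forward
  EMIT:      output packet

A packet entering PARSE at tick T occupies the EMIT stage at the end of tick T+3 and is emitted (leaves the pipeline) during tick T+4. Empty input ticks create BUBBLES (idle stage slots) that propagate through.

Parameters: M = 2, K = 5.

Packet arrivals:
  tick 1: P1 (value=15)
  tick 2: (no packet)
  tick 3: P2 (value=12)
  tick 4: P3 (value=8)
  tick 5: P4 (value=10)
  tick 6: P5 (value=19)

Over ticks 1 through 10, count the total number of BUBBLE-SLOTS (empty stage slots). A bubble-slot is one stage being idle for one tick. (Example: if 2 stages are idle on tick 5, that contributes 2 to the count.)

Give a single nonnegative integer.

Answer: 20

Derivation:
Tick 1: [PARSE:P1(v=15,ok=F), VALIDATE:-, TRANSFORM:-, EMIT:-] out:-; bubbles=3
Tick 2: [PARSE:-, VALIDATE:P1(v=15,ok=F), TRANSFORM:-, EMIT:-] out:-; bubbles=3
Tick 3: [PARSE:P2(v=12,ok=F), VALIDATE:-, TRANSFORM:P1(v=0,ok=F), EMIT:-] out:-; bubbles=2
Tick 4: [PARSE:P3(v=8,ok=F), VALIDATE:P2(v=12,ok=T), TRANSFORM:-, EMIT:P1(v=0,ok=F)] out:-; bubbles=1
Tick 5: [PARSE:P4(v=10,ok=F), VALIDATE:P3(v=8,ok=F), TRANSFORM:P2(v=60,ok=T), EMIT:-] out:P1(v=0); bubbles=1
Tick 6: [PARSE:P5(v=19,ok=F), VALIDATE:P4(v=10,ok=T), TRANSFORM:P3(v=0,ok=F), EMIT:P2(v=60,ok=T)] out:-; bubbles=0
Tick 7: [PARSE:-, VALIDATE:P5(v=19,ok=F), TRANSFORM:P4(v=50,ok=T), EMIT:P3(v=0,ok=F)] out:P2(v=60); bubbles=1
Tick 8: [PARSE:-, VALIDATE:-, TRANSFORM:P5(v=0,ok=F), EMIT:P4(v=50,ok=T)] out:P3(v=0); bubbles=2
Tick 9: [PARSE:-, VALIDATE:-, TRANSFORM:-, EMIT:P5(v=0,ok=F)] out:P4(v=50); bubbles=3
Tick 10: [PARSE:-, VALIDATE:-, TRANSFORM:-, EMIT:-] out:P5(v=0); bubbles=4
Total bubble-slots: 20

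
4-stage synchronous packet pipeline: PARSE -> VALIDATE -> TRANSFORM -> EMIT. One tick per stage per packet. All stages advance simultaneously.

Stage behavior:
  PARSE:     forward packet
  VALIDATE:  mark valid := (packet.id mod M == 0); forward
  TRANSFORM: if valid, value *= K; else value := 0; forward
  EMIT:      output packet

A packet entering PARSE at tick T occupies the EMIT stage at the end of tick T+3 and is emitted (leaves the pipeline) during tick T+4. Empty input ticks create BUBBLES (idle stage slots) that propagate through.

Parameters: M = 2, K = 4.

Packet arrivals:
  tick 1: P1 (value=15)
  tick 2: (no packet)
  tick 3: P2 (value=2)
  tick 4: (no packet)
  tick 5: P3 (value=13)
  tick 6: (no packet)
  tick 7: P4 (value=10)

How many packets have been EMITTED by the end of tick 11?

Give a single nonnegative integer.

Tick 1: [PARSE:P1(v=15,ok=F), VALIDATE:-, TRANSFORM:-, EMIT:-] out:-; in:P1
Tick 2: [PARSE:-, VALIDATE:P1(v=15,ok=F), TRANSFORM:-, EMIT:-] out:-; in:-
Tick 3: [PARSE:P2(v=2,ok=F), VALIDATE:-, TRANSFORM:P1(v=0,ok=F), EMIT:-] out:-; in:P2
Tick 4: [PARSE:-, VALIDATE:P2(v=2,ok=T), TRANSFORM:-, EMIT:P1(v=0,ok=F)] out:-; in:-
Tick 5: [PARSE:P3(v=13,ok=F), VALIDATE:-, TRANSFORM:P2(v=8,ok=T), EMIT:-] out:P1(v=0); in:P3
Tick 6: [PARSE:-, VALIDATE:P3(v=13,ok=F), TRANSFORM:-, EMIT:P2(v=8,ok=T)] out:-; in:-
Tick 7: [PARSE:P4(v=10,ok=F), VALIDATE:-, TRANSFORM:P3(v=0,ok=F), EMIT:-] out:P2(v=8); in:P4
Tick 8: [PARSE:-, VALIDATE:P4(v=10,ok=T), TRANSFORM:-, EMIT:P3(v=0,ok=F)] out:-; in:-
Tick 9: [PARSE:-, VALIDATE:-, TRANSFORM:P4(v=40,ok=T), EMIT:-] out:P3(v=0); in:-
Tick 10: [PARSE:-, VALIDATE:-, TRANSFORM:-, EMIT:P4(v=40,ok=T)] out:-; in:-
Tick 11: [PARSE:-, VALIDATE:-, TRANSFORM:-, EMIT:-] out:P4(v=40); in:-
Emitted by tick 11: ['P1', 'P2', 'P3', 'P4']

Answer: 4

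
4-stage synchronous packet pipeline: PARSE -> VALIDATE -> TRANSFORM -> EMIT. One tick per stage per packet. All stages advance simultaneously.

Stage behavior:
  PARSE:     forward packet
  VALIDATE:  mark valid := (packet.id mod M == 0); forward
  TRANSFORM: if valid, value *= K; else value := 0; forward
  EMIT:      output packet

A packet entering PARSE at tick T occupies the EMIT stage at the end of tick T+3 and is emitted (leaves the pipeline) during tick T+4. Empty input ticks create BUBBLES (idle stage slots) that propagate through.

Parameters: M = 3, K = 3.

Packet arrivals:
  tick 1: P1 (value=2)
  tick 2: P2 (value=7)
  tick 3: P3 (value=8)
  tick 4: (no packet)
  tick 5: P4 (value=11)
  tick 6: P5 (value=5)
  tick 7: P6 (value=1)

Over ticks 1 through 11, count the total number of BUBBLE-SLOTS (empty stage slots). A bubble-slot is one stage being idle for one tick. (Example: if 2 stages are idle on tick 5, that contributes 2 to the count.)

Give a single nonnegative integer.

Answer: 20

Derivation:
Tick 1: [PARSE:P1(v=2,ok=F), VALIDATE:-, TRANSFORM:-, EMIT:-] out:-; bubbles=3
Tick 2: [PARSE:P2(v=7,ok=F), VALIDATE:P1(v=2,ok=F), TRANSFORM:-, EMIT:-] out:-; bubbles=2
Tick 3: [PARSE:P3(v=8,ok=F), VALIDATE:P2(v=7,ok=F), TRANSFORM:P1(v=0,ok=F), EMIT:-] out:-; bubbles=1
Tick 4: [PARSE:-, VALIDATE:P3(v=8,ok=T), TRANSFORM:P2(v=0,ok=F), EMIT:P1(v=0,ok=F)] out:-; bubbles=1
Tick 5: [PARSE:P4(v=11,ok=F), VALIDATE:-, TRANSFORM:P3(v=24,ok=T), EMIT:P2(v=0,ok=F)] out:P1(v=0); bubbles=1
Tick 6: [PARSE:P5(v=5,ok=F), VALIDATE:P4(v=11,ok=F), TRANSFORM:-, EMIT:P3(v=24,ok=T)] out:P2(v=0); bubbles=1
Tick 7: [PARSE:P6(v=1,ok=F), VALIDATE:P5(v=5,ok=F), TRANSFORM:P4(v=0,ok=F), EMIT:-] out:P3(v=24); bubbles=1
Tick 8: [PARSE:-, VALIDATE:P6(v=1,ok=T), TRANSFORM:P5(v=0,ok=F), EMIT:P4(v=0,ok=F)] out:-; bubbles=1
Tick 9: [PARSE:-, VALIDATE:-, TRANSFORM:P6(v=3,ok=T), EMIT:P5(v=0,ok=F)] out:P4(v=0); bubbles=2
Tick 10: [PARSE:-, VALIDATE:-, TRANSFORM:-, EMIT:P6(v=3,ok=T)] out:P5(v=0); bubbles=3
Tick 11: [PARSE:-, VALIDATE:-, TRANSFORM:-, EMIT:-] out:P6(v=3); bubbles=4
Total bubble-slots: 20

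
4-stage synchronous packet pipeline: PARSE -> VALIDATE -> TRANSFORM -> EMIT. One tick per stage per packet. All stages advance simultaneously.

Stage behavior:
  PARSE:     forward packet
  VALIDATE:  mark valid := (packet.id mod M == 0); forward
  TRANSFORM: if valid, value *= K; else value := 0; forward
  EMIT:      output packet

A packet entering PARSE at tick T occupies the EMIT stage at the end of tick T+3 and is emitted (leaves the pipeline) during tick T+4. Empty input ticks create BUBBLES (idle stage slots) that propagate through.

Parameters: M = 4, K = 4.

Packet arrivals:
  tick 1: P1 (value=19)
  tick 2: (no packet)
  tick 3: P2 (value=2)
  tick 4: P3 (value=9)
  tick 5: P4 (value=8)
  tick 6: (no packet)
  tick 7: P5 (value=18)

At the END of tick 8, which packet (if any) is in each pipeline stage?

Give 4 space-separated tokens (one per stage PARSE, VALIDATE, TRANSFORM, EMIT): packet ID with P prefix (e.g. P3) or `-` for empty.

Answer: - P5 - P4

Derivation:
Tick 1: [PARSE:P1(v=19,ok=F), VALIDATE:-, TRANSFORM:-, EMIT:-] out:-; in:P1
Tick 2: [PARSE:-, VALIDATE:P1(v=19,ok=F), TRANSFORM:-, EMIT:-] out:-; in:-
Tick 3: [PARSE:P2(v=2,ok=F), VALIDATE:-, TRANSFORM:P1(v=0,ok=F), EMIT:-] out:-; in:P2
Tick 4: [PARSE:P3(v=9,ok=F), VALIDATE:P2(v=2,ok=F), TRANSFORM:-, EMIT:P1(v=0,ok=F)] out:-; in:P3
Tick 5: [PARSE:P4(v=8,ok=F), VALIDATE:P3(v=9,ok=F), TRANSFORM:P2(v=0,ok=F), EMIT:-] out:P1(v=0); in:P4
Tick 6: [PARSE:-, VALIDATE:P4(v=8,ok=T), TRANSFORM:P3(v=0,ok=F), EMIT:P2(v=0,ok=F)] out:-; in:-
Tick 7: [PARSE:P5(v=18,ok=F), VALIDATE:-, TRANSFORM:P4(v=32,ok=T), EMIT:P3(v=0,ok=F)] out:P2(v=0); in:P5
Tick 8: [PARSE:-, VALIDATE:P5(v=18,ok=F), TRANSFORM:-, EMIT:P4(v=32,ok=T)] out:P3(v=0); in:-
At end of tick 8: ['-', 'P5', '-', 'P4']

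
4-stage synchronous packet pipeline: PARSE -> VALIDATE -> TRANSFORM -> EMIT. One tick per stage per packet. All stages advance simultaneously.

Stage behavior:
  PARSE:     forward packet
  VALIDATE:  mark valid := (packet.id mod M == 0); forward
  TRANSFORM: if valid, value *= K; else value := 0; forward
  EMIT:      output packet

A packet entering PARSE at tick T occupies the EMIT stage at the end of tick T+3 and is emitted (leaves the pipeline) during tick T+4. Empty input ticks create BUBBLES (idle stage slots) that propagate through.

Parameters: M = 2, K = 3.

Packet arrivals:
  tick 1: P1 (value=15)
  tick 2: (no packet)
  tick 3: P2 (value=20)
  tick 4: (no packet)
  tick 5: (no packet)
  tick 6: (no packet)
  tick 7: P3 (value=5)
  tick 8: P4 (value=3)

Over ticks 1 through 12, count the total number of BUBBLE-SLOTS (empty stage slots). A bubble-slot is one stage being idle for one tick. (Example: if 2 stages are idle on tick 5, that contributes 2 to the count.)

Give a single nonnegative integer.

Answer: 32

Derivation:
Tick 1: [PARSE:P1(v=15,ok=F), VALIDATE:-, TRANSFORM:-, EMIT:-] out:-; bubbles=3
Tick 2: [PARSE:-, VALIDATE:P1(v=15,ok=F), TRANSFORM:-, EMIT:-] out:-; bubbles=3
Tick 3: [PARSE:P2(v=20,ok=F), VALIDATE:-, TRANSFORM:P1(v=0,ok=F), EMIT:-] out:-; bubbles=2
Tick 4: [PARSE:-, VALIDATE:P2(v=20,ok=T), TRANSFORM:-, EMIT:P1(v=0,ok=F)] out:-; bubbles=2
Tick 5: [PARSE:-, VALIDATE:-, TRANSFORM:P2(v=60,ok=T), EMIT:-] out:P1(v=0); bubbles=3
Tick 6: [PARSE:-, VALIDATE:-, TRANSFORM:-, EMIT:P2(v=60,ok=T)] out:-; bubbles=3
Tick 7: [PARSE:P3(v=5,ok=F), VALIDATE:-, TRANSFORM:-, EMIT:-] out:P2(v=60); bubbles=3
Tick 8: [PARSE:P4(v=3,ok=F), VALIDATE:P3(v=5,ok=F), TRANSFORM:-, EMIT:-] out:-; bubbles=2
Tick 9: [PARSE:-, VALIDATE:P4(v=3,ok=T), TRANSFORM:P3(v=0,ok=F), EMIT:-] out:-; bubbles=2
Tick 10: [PARSE:-, VALIDATE:-, TRANSFORM:P4(v=9,ok=T), EMIT:P3(v=0,ok=F)] out:-; bubbles=2
Tick 11: [PARSE:-, VALIDATE:-, TRANSFORM:-, EMIT:P4(v=9,ok=T)] out:P3(v=0); bubbles=3
Tick 12: [PARSE:-, VALIDATE:-, TRANSFORM:-, EMIT:-] out:P4(v=9); bubbles=4
Total bubble-slots: 32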